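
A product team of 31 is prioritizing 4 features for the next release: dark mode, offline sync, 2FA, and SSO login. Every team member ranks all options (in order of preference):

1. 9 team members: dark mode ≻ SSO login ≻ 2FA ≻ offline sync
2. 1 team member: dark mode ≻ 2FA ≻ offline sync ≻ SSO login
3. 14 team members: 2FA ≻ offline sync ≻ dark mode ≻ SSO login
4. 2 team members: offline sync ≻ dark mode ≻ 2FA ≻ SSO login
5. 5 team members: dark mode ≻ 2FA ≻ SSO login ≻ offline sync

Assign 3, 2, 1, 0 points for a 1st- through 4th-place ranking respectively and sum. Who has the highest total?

2FA

dark mode: 9·3 + 1·3 + 14·1 + 2·2 + 5·3 = 63
offline sync: 9·0 + 1·1 + 14·2 + 2·3 + 5·0 = 35
2FA: 9·1 + 1·2 + 14·3 + 2·1 + 5·2 = 65
SSO login: 9·2 + 1·0 + 14·0 + 2·0 + 5·1 = 23
2FA has the highest Borda score (65).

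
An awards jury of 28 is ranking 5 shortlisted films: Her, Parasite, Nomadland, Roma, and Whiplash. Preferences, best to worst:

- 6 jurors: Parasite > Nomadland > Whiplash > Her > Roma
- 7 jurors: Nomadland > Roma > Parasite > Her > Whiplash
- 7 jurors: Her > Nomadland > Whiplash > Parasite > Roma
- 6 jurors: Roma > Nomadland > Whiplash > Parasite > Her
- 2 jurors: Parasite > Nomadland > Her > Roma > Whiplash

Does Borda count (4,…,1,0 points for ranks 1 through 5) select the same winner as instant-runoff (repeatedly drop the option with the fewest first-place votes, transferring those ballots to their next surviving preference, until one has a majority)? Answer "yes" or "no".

Borda — scores: Her 45, Parasite 59, Nomadland 91, Roma 47, Whiplash 38. Winner: Nomadland.
Instant-runoff — R1 Her 7, Parasite 8, Nomadland 7, Roma 6, Whiplash 0 (Whiplash out); R2 Her 7, Parasite 8, Nomadland 7, Roma 6 (Roma out); R3 Her 7, Parasite 8, Nomadland 13 (Her out); R4 Parasite 8, Nomadland 20 (Nomadland winner). Winner: Nomadland.
The two methods agree.

yes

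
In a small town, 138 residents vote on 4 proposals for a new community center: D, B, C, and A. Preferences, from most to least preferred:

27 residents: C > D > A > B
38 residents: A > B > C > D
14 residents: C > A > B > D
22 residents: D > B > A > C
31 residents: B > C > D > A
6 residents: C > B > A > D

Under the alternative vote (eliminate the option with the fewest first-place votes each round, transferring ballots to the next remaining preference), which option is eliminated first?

Round 1: D 22, B 31, C 47, A 38. Eliminate D.

D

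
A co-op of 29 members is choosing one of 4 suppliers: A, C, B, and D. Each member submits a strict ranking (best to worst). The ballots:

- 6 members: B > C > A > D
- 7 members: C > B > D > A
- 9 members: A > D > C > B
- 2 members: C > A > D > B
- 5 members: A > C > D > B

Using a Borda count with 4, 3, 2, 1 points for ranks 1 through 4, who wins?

C

A: 6·2 + 7·1 + 9·4 + 2·3 + 5·4 = 81
C: 6·3 + 7·4 + 9·2 + 2·4 + 5·3 = 87
B: 6·4 + 7·3 + 9·1 + 2·1 + 5·1 = 61
D: 6·1 + 7·2 + 9·3 + 2·2 + 5·2 = 61
C has the highest Borda score (87).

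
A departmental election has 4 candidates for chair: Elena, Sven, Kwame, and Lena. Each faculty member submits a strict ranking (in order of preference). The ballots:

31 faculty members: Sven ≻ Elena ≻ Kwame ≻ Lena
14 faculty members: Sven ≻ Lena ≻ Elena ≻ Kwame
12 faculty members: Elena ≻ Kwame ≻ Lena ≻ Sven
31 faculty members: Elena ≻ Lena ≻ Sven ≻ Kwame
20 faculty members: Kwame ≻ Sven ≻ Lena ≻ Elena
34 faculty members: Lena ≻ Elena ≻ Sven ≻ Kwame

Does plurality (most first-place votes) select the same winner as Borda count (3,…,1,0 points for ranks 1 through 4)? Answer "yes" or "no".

Plurality — first-place votes: Elena 43, Sven 45, Kwame 20, Lena 34. Winner: Sven.
Borda — scores: Elena 273, Sven 240, Kwame 115, Lena 224. Winner: Elena.
The two methods disagree.

no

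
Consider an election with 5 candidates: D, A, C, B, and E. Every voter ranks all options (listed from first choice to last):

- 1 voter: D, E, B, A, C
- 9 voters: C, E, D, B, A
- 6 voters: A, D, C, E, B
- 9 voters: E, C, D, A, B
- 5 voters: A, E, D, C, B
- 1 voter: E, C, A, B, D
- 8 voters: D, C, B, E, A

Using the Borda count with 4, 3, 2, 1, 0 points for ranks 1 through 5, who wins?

D: 1·4 + 9·2 + 6·3 + 9·2 + 5·2 + 1·0 + 8·4 = 100
A: 1·1 + 9·0 + 6·4 + 9·1 + 5·4 + 1·2 + 8·0 = 56
C: 1·0 + 9·4 + 6·2 + 9·3 + 5·1 + 1·3 + 8·3 = 107
B: 1·2 + 9·1 + 6·0 + 9·0 + 5·0 + 1·1 + 8·2 = 28
E: 1·3 + 9·3 + 6·1 + 9·4 + 5·3 + 1·4 + 8·1 = 99
C has the highest Borda score (107).

C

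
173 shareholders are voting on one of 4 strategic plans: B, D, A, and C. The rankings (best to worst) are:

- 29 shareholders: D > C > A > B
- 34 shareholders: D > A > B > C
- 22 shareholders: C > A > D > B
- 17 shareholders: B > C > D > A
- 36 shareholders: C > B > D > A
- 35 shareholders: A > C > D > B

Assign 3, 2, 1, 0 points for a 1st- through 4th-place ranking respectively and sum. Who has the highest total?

B: 29·0 + 34·1 + 22·0 + 17·3 + 36·2 + 35·0 = 157
D: 29·3 + 34·3 + 22·1 + 17·1 + 36·1 + 35·1 = 299
A: 29·1 + 34·2 + 22·2 + 17·0 + 36·0 + 35·3 = 246
C: 29·2 + 34·0 + 22·3 + 17·2 + 36·3 + 35·2 = 336
C has the highest Borda score (336).

C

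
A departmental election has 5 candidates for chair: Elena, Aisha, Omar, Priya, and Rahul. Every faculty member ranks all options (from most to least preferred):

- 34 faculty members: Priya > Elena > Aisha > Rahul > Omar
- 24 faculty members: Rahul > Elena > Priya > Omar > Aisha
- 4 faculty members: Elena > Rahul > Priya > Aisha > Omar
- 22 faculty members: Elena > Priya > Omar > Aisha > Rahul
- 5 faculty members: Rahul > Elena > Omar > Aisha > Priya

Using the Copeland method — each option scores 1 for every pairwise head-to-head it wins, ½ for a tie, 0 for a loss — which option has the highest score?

Elena: beats Aisha, Omar, Priya, and Rahul → score 4.
Aisha: beats Rahul; loses to Elena, Omar, and Priya → score 1.
Omar: beats Aisha; loses to Elena, Priya, and Rahul → score 1.
Priya: beats Aisha, Omar, and Rahul; loses to Elena → score 3.
Rahul: beats Omar; loses to Elena, Aisha, and Priya → score 1.
Elena has the best pairwise record.

Elena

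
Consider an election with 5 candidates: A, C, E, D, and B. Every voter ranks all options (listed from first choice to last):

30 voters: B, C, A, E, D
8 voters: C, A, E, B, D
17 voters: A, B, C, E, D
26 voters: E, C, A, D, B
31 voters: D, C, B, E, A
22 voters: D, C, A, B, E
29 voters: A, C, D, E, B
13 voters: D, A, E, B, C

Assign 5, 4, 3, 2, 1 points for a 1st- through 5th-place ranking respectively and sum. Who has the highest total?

C

A: 30·3 + 8·4 + 17·5 + 26·3 + 31·1 + 22·3 + 29·5 + 13·4 = 579
C: 30·4 + 8·5 + 17·3 + 26·4 + 31·4 + 22·4 + 29·4 + 13·1 = 656
E: 30·2 + 8·3 + 17·2 + 26·5 + 31·2 + 22·1 + 29·2 + 13·3 = 429
D: 30·1 + 8·1 + 17·1 + 26·2 + 31·5 + 22·5 + 29·3 + 13·5 = 524
B: 30·5 + 8·2 + 17·4 + 26·1 + 31·3 + 22·2 + 29·1 + 13·2 = 452
C has the highest Borda score (656).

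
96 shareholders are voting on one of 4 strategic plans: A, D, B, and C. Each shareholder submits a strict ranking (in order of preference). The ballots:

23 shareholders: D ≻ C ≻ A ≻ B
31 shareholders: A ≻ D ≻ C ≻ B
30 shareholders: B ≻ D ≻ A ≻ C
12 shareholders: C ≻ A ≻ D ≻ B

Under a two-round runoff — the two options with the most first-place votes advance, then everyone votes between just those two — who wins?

A

Round 1 first-place votes: A 31, D 23, B 30, C 12.
A and B advance.
Runoff: A is preferred to B by 66 voters; B by 30.
A wins the runoff.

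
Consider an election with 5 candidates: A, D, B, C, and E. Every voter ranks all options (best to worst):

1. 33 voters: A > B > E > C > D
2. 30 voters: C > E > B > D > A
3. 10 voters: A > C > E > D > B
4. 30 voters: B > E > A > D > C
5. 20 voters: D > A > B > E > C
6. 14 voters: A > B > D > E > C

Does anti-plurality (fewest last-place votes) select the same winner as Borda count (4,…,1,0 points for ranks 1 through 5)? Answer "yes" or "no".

Anti-plurality — last-place votes: A 30, D 33, B 10, C 64, E 0. Winner: E.
Borda — scores: A 348, D 178, B 361, C 183, E 300. Winner: B.
The two methods disagree.

no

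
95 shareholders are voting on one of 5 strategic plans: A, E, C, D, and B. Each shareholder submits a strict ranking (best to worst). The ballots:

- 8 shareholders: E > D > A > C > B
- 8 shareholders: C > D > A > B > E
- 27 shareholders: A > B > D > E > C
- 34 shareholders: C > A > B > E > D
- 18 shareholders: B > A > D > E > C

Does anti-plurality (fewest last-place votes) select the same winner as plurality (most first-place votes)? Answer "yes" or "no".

Anti-plurality — last-place votes: A 0, E 8, C 45, D 34, B 8. Winner: A.
Plurality — first-place votes: A 27, E 8, C 42, D 0, B 18. Winner: C.
The two methods disagree.

no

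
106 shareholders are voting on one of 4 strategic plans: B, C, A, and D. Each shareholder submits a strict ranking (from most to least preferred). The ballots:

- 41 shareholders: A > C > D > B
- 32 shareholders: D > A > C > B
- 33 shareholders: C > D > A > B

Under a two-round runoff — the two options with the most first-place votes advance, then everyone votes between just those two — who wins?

Round 1 first-place votes: B 0, C 33, A 41, D 32.
A and C advance.
Runoff: A is preferred to C by 73 voters; C by 33.
A wins the runoff.

A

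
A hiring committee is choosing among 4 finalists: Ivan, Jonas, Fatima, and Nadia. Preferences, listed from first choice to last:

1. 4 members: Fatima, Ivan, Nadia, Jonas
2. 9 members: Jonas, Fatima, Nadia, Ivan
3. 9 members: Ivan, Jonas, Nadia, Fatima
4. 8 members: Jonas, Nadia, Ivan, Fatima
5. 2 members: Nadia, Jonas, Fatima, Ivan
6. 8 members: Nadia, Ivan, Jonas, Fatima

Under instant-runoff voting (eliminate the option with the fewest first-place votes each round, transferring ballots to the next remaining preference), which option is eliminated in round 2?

Round 1: Ivan 9, Jonas 17, Fatima 4, Nadia 10. Eliminate Fatima.
Round 2: Ivan 13, Jonas 17, Nadia 10. Eliminate Nadia.

Nadia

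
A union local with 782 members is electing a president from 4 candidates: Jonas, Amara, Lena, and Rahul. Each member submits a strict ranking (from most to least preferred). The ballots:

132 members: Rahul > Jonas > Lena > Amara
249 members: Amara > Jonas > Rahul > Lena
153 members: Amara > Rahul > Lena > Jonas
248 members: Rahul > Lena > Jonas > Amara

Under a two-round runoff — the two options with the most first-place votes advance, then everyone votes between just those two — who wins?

Round 1 first-place votes: Jonas 0, Amara 402, Lena 0, Rahul 380.
Amara and Rahul advance.
Runoff: Amara is preferred to Rahul by 402 voters; Rahul by 380.
Amara wins the runoff.

Amara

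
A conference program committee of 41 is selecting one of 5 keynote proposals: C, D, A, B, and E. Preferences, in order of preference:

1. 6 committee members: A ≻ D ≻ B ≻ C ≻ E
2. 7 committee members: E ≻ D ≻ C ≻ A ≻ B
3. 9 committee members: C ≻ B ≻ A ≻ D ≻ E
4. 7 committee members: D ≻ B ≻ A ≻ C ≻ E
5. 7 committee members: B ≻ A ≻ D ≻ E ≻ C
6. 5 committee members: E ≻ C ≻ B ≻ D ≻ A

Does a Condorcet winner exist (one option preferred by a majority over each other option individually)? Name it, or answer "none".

Checking pairwise contests:
D beats C 27–14.
A beats D 22–19.
C beats A 21–20.
C beats B 21–20.
C beats E 22–19.
Every option loses at least one head-to-head, so there is no Condorcet winner.

none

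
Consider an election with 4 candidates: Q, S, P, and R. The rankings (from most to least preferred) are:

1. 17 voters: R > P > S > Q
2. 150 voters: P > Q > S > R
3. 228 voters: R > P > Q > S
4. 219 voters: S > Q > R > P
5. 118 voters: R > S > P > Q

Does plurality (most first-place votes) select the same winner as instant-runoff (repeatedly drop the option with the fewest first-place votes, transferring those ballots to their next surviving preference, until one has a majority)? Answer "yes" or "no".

no

Plurality — first-place votes: Q 0, S 219, P 150, R 363. Winner: R.
Instant-runoff — R1 Q 0, S 219, P 150, R 363 (Q out); R2 S 219, P 150, R 363 (P out); R3 S 369, R 363 (S winner). Winner: S.
The two methods disagree.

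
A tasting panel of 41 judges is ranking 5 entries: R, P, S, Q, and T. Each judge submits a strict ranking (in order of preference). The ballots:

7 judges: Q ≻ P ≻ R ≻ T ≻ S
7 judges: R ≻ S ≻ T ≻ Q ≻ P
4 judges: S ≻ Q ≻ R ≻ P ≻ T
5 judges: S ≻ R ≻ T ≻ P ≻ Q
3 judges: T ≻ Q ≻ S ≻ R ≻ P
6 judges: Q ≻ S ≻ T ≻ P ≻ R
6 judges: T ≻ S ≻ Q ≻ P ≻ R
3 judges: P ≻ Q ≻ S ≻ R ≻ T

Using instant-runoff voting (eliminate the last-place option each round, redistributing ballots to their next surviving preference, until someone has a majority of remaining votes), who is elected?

S

Round 1: R 7, P 3, S 9, Q 13, T 9. Eliminate P.
Round 2: R 7, S 9, Q 16, T 9. Eliminate R.
Round 3: S 16, Q 16, T 9. Eliminate T.
Round 4: S 22, Q 19. S has a majority.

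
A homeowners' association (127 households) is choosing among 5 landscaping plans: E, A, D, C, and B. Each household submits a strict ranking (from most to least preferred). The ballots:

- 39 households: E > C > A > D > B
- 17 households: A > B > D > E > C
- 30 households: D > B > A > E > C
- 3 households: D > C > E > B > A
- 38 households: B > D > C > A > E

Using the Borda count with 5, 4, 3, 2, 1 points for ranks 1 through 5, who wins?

D

E: 39·5 + 17·2 + 30·2 + 3·3 + 38·1 = 336
A: 39·3 + 17·5 + 30·3 + 3·1 + 38·2 = 371
D: 39·2 + 17·3 + 30·5 + 3·5 + 38·4 = 446
C: 39·4 + 17·1 + 30·1 + 3·4 + 38·3 = 329
B: 39·1 + 17·4 + 30·4 + 3·2 + 38·5 = 423
D has the highest Borda score (446).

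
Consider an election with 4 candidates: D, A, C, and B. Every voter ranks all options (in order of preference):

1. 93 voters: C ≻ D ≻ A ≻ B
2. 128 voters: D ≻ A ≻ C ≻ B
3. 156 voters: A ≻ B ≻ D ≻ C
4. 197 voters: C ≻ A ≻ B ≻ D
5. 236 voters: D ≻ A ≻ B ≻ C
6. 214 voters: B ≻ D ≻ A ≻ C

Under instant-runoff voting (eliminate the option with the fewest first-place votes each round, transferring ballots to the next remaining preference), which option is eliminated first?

A

Round 1: D 364, A 156, C 290, B 214. Eliminate A.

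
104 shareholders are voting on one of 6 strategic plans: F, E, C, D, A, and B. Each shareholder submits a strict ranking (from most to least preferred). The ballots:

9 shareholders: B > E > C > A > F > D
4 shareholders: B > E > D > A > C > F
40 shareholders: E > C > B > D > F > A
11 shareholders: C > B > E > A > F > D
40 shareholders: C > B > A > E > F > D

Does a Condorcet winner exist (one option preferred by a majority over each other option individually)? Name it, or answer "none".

none

Checking pairwise contests:
E beats F 104–0.
B beats E 64–40.
E beats C 53–51.
F beats D 60–44.
E beats A 64–40.
C beats B 91–13.
Every option loses at least one head-to-head, so there is no Condorcet winner.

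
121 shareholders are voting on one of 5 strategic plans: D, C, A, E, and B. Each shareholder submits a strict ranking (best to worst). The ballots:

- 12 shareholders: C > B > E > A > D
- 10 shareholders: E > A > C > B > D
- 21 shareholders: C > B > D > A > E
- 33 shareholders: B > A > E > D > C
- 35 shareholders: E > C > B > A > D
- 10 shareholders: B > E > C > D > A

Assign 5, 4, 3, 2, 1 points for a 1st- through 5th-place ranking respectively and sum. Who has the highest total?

B

D: 12·1 + 10·1 + 21·3 + 33·2 + 35·1 + 10·2 = 206
C: 12·5 + 10·3 + 21·5 + 33·1 + 35·4 + 10·3 = 398
A: 12·2 + 10·4 + 21·2 + 33·4 + 35·2 + 10·1 = 318
E: 12·3 + 10·5 + 21·1 + 33·3 + 35·5 + 10·4 = 421
B: 12·4 + 10·2 + 21·4 + 33·5 + 35·3 + 10·5 = 472
B has the highest Borda score (472).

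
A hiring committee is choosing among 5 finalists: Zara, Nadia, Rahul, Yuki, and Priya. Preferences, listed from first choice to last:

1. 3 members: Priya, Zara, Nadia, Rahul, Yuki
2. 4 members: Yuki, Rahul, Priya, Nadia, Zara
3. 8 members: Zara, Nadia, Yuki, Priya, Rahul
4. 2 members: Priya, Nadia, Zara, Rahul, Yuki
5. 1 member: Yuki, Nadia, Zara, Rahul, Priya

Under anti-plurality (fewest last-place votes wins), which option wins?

Last-place votes: Zara 4, Nadia 0, Rahul 8, Yuki 5, Priya 1.
Nadia is ranked last by the fewest voters, so Nadia wins.

Nadia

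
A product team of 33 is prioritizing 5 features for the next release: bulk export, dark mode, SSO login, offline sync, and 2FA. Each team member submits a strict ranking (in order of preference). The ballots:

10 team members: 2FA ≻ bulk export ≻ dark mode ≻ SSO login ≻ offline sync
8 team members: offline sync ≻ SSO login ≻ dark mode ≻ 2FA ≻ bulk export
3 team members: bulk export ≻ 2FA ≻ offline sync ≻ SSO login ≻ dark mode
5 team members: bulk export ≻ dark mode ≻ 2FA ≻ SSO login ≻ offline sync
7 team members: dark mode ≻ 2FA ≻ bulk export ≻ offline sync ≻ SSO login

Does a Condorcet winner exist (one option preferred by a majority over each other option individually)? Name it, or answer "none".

Checking pairwise contests:
2FA beats bulk export 25–8.
bulk export beats dark mode 18–15.
bulk export beats SSO login 25–8.
bulk export beats offline sync 25–8.
dark mode beats 2FA 20–13.
Every option loses at least one head-to-head, so there is no Condorcet winner.

none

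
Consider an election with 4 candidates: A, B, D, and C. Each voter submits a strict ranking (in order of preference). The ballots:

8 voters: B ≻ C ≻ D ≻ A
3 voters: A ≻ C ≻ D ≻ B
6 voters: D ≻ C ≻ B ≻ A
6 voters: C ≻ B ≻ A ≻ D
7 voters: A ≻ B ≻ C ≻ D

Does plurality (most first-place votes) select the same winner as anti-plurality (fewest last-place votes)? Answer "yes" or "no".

Plurality — first-place votes: A 10, B 8, D 6, C 6. Winner: A.
Anti-plurality — last-place votes: A 14, B 3, D 13, C 0. Winner: C.
The two methods disagree.

no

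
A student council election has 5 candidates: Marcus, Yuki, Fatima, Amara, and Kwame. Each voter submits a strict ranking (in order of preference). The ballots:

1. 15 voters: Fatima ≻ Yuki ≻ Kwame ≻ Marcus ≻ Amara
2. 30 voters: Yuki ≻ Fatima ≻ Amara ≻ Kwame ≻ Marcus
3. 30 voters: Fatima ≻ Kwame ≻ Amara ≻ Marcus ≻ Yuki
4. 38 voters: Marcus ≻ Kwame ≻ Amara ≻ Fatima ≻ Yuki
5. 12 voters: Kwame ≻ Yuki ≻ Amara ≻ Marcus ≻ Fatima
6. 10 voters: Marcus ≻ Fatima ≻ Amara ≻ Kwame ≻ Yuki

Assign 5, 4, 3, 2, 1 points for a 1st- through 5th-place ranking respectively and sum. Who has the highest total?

Fatima

Marcus: 15·2 + 30·1 + 30·2 + 38·5 + 12·2 + 10·5 = 384
Yuki: 15·4 + 30·5 + 30·1 + 38·1 + 12·4 + 10·1 = 336
Fatima: 15·5 + 30·4 + 30·5 + 38·2 + 12·1 + 10·4 = 473
Amara: 15·1 + 30·3 + 30·3 + 38·3 + 12·3 + 10·3 = 375
Kwame: 15·3 + 30·2 + 30·4 + 38·4 + 12·5 + 10·2 = 457
Fatima has the highest Borda score (473).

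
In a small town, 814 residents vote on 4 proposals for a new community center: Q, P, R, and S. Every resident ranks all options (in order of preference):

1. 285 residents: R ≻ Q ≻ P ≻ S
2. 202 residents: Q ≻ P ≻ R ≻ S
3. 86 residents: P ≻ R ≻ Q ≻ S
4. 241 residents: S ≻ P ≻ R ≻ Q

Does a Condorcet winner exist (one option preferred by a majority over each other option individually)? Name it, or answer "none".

Checking pairwise contests:
R beats Q 612–202.
Q beats P 487–327.
P beats R 529–285.
Q beats S 573–241.
Every option loses at least one head-to-head, so there is no Condorcet winner.

none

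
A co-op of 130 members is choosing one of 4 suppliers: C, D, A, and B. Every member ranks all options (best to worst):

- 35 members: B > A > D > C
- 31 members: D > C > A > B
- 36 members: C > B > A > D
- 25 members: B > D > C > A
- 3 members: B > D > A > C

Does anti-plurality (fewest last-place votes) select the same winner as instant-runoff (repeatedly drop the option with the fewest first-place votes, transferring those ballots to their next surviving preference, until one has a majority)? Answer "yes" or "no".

no

Anti-plurality — last-place votes: C 38, D 36, A 25, B 31. Winner: A.
Instant-runoff — R1 C 36, D 31, A 0, B 63 (A out); R2 C 36, D 31, B 63 (D out); R3 C 67, B 63 (C winner). Winner: C.
The two methods disagree.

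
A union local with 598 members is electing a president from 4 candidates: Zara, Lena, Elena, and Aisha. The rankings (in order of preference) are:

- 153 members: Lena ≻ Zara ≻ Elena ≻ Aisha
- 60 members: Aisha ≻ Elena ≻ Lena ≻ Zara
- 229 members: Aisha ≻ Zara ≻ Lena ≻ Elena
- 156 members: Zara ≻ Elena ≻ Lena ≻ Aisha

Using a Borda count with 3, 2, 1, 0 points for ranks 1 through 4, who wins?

Zara: 153·2 + 60·0 + 229·2 + 156·3 = 1232
Lena: 153·3 + 60·1 + 229·1 + 156·1 = 904
Elena: 153·1 + 60·2 + 229·0 + 156·2 = 585
Aisha: 153·0 + 60·3 + 229·3 + 156·0 = 867
Zara has the highest Borda score (1232).

Zara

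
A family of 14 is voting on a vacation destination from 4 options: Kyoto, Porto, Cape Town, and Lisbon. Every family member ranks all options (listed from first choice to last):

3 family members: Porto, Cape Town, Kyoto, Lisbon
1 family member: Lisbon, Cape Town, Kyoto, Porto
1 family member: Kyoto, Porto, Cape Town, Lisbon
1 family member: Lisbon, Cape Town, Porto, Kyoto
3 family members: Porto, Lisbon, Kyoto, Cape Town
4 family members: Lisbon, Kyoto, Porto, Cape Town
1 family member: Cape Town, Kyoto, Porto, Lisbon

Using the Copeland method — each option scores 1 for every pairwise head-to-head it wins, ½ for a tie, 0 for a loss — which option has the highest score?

Kyoto: beats Cape Town; ties Porto; loses to Lisbon → score 1.5.
Porto: beats Cape Town and Lisbon; ties Kyoto → score 2.5.
Cape Town: loses to Kyoto, Porto, and Lisbon → score 0.
Lisbon: beats Kyoto and Cape Town; loses to Porto → score 2.
Porto has the best pairwise record.

Porto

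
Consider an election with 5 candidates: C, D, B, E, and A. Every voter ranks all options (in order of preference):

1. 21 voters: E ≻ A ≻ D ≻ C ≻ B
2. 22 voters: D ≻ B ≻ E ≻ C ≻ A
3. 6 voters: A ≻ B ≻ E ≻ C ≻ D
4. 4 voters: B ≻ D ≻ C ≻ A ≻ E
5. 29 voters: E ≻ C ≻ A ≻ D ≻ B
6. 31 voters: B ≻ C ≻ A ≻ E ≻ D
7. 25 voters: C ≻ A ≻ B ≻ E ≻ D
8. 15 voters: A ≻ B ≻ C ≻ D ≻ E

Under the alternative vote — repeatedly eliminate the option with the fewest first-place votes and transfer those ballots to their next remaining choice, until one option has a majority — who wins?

B

Round 1: C 25, D 22, B 35, E 50, A 21. Eliminate A.
Round 2: C 25, D 22, B 56, E 50. Eliminate D.
Round 3: C 25, B 78, E 50. B has a majority.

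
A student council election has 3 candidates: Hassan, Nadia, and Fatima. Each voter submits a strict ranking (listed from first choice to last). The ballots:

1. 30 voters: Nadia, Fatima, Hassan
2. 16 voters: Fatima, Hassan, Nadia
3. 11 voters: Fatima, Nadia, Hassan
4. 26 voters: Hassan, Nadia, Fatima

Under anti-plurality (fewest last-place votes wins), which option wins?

Nadia

Last-place votes: Hassan 41, Nadia 16, Fatima 26.
Nadia is ranked last by the fewest voters, so Nadia wins.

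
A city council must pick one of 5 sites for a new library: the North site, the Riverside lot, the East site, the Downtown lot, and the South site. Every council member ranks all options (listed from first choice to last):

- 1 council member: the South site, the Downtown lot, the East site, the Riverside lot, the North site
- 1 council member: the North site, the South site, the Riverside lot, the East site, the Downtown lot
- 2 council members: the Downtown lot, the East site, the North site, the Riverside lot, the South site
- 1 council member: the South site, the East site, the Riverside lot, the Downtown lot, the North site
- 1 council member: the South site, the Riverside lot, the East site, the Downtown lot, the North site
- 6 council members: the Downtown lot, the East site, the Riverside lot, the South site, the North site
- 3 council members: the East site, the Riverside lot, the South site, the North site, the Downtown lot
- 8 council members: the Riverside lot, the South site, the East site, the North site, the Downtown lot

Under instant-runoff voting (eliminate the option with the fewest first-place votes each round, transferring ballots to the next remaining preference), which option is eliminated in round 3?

Round 1: the North site 1, the Riverside lot 8, the East site 3, the Downtown lot 8, the South site 3. Eliminate the North site.
Round 2: the Riverside lot 8, the East site 3, the Downtown lot 8, the South site 4. Eliminate the East site.
Round 3: the Riverside lot 11, the Downtown lot 8, the South site 4. Eliminate the South site.

the South site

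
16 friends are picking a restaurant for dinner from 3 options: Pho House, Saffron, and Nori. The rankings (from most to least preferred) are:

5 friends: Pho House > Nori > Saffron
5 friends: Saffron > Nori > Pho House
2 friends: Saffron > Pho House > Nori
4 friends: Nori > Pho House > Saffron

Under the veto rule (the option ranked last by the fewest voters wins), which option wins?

Last-place votes: Pho House 5, Saffron 9, Nori 2.
Nori is ranked last by the fewest voters, so Nori wins.

Nori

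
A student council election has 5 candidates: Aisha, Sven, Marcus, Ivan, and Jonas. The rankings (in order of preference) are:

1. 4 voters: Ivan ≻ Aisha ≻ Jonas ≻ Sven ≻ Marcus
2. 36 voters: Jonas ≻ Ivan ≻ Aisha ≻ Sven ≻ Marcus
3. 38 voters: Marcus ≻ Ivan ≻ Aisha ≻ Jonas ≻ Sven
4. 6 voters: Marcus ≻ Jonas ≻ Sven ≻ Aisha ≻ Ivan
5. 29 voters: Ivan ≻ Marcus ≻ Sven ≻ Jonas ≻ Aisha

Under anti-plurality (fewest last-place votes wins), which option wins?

Jonas

Last-place votes: Aisha 29, Sven 38, Marcus 40, Ivan 6, Jonas 0.
Jonas is ranked last by the fewest voters, so Jonas wins.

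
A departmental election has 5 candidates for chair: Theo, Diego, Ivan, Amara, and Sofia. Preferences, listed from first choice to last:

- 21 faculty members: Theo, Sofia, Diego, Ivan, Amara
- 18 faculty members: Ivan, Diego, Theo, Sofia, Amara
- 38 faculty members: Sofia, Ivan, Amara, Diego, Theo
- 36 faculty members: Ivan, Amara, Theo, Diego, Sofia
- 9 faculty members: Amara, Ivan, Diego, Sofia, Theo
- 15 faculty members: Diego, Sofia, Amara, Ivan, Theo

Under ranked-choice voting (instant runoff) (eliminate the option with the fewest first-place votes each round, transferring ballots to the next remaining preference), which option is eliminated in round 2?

Round 1: Theo 21, Diego 15, Ivan 54, Amara 9, Sofia 38. Eliminate Amara.
Round 2: Theo 21, Diego 15, Ivan 63, Sofia 38. Eliminate Diego.

Diego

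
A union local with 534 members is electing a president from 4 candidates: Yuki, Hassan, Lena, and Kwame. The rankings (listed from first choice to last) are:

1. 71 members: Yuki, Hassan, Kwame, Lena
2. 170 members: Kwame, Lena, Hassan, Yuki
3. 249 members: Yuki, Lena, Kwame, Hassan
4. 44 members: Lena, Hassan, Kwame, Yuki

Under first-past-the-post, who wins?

First-place votes: Yuki 320, Hassan 0, Lena 44, Kwame 170.
Yuki has the most first-place votes.

Yuki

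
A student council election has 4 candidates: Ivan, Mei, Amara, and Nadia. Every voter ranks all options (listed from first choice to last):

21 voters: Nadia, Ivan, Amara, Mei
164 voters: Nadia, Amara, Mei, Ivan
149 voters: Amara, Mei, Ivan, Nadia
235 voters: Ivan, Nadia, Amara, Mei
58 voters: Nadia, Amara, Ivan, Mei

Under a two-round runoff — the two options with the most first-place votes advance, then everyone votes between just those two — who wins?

Round 1 first-place votes: Ivan 235, Mei 0, Amara 149, Nadia 243.
Nadia and Ivan advance.
Runoff: Nadia is preferred to Ivan by 243 voters; Ivan by 384.
Ivan wins the runoff.

Ivan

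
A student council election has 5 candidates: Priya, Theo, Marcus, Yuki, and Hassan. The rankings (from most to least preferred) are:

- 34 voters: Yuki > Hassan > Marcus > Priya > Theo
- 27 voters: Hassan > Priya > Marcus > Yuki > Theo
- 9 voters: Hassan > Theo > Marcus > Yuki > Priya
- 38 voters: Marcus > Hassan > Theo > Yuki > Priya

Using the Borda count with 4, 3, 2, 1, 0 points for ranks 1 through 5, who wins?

Hassan

Priya: 34·1 + 27·3 + 9·0 + 38·0 = 115
Theo: 34·0 + 27·0 + 9·3 + 38·2 = 103
Marcus: 34·2 + 27·2 + 9·2 + 38·4 = 292
Yuki: 34·4 + 27·1 + 9·1 + 38·1 = 210
Hassan: 34·3 + 27·4 + 9·4 + 38·3 = 360
Hassan has the highest Borda score (360).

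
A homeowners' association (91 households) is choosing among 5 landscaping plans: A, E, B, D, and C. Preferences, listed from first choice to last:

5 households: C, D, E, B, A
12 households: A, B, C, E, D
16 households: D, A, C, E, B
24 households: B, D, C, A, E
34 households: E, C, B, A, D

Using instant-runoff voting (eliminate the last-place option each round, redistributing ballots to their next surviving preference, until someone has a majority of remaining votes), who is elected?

Round 1: A 12, E 34, B 24, D 16, C 5. Eliminate C.
Round 2: A 12, E 34, B 24, D 21. Eliminate A.
Round 3: E 34, B 36, D 21. Eliminate D.
Round 4: E 55, B 36. E has a majority.

E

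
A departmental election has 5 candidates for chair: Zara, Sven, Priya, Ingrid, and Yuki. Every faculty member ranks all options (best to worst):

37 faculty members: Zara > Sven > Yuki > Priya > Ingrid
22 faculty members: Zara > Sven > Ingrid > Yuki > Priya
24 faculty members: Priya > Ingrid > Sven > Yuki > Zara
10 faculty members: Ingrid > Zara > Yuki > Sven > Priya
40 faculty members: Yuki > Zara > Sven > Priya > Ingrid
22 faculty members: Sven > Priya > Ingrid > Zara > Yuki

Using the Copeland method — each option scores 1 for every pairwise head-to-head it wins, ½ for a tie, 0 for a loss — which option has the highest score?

Zara: beats Sven, Priya, Ingrid, and Yuki → score 4.
Sven: beats Priya, Ingrid, and Yuki; loses to Zara → score 3.
Priya: beats Ingrid; loses to Zara, Sven, and Yuki → score 1.
Ingrid: beats Yuki; loses to Zara, Sven, and Priya → score 1.
Yuki: beats Priya; loses to Zara, Sven, and Ingrid → score 1.
Zara has the best pairwise record.

Zara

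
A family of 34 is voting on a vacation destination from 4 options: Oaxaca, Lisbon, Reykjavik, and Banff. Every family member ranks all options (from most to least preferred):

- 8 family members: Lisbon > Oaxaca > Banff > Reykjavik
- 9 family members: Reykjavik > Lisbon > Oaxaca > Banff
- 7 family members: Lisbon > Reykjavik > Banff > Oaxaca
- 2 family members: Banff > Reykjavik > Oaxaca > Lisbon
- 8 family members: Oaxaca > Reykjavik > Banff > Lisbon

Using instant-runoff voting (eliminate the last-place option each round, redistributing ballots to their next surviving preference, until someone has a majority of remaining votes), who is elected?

Round 1: Oaxaca 8, Lisbon 15, Reykjavik 9, Banff 2. Eliminate Banff.
Round 2: Oaxaca 8, Lisbon 15, Reykjavik 11. Eliminate Oaxaca.
Round 3: Lisbon 15, Reykjavik 19. Reykjavik has a majority.

Reykjavik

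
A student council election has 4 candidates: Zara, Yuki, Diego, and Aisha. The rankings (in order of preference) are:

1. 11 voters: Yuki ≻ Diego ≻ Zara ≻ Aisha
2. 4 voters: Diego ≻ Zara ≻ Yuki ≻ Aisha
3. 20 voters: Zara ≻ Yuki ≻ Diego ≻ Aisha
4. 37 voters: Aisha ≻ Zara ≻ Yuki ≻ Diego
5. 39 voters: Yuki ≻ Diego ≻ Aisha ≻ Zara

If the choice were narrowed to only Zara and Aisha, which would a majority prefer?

Voters preferring Zara to Aisha: 35; preferring Aisha to Zara: 76.
Aisha wins the head-to-head.

Aisha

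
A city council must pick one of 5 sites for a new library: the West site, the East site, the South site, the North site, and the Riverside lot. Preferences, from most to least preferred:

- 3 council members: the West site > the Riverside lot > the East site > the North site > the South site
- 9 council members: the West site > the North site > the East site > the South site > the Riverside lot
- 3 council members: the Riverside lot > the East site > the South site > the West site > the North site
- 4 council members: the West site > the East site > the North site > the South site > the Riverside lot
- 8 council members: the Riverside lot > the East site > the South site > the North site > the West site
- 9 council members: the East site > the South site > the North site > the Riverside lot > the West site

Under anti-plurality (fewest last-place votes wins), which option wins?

Last-place votes: the West site 17, the East site 0, the South site 3, the North site 3, the Riverside lot 13.
the East site is ranked last by the fewest voters, so the East site wins.

the East site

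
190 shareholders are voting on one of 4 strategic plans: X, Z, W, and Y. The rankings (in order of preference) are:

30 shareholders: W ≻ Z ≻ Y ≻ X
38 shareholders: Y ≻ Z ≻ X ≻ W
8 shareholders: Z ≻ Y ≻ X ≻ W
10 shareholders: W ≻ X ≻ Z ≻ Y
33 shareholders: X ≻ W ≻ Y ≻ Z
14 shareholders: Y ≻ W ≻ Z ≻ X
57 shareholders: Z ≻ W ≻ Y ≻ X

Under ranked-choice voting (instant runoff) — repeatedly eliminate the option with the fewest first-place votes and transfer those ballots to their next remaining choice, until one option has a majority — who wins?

Z

Round 1: X 33, Z 65, W 40, Y 52. Eliminate X.
Round 2: Z 65, W 73, Y 52. Eliminate Y.
Round 3: Z 103, W 87. Z has a majority.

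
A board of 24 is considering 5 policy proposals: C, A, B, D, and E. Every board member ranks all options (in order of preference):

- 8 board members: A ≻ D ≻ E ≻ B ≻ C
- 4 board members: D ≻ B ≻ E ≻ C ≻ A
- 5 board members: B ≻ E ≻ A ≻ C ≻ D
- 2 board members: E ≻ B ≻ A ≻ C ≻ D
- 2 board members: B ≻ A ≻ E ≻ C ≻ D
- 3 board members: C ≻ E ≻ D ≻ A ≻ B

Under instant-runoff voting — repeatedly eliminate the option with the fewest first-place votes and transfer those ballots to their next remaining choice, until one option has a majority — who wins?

Round 1: C 3, A 8, B 7, D 4, E 2. Eliminate E.
Round 2: C 3, A 8, B 9, D 4. Eliminate C.
Round 3: A 8, B 9, D 7. Eliminate D.
Round 4: A 11, B 13. B has a majority.

B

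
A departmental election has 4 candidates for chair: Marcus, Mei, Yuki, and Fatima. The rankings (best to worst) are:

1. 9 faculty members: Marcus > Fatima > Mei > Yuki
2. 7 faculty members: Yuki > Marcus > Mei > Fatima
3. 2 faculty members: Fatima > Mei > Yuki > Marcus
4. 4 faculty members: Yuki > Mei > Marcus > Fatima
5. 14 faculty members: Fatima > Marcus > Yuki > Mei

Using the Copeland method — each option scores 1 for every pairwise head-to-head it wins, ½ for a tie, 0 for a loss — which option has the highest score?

Marcus: beats Mei, Yuki, and Fatima → score 3.
Mei: loses to Marcus, Yuki, and Fatima → score 0.
Yuki: beats Mei; loses to Marcus and Fatima → score 1.
Fatima: beats Mei and Yuki; loses to Marcus → score 2.
Marcus has the best pairwise record.

Marcus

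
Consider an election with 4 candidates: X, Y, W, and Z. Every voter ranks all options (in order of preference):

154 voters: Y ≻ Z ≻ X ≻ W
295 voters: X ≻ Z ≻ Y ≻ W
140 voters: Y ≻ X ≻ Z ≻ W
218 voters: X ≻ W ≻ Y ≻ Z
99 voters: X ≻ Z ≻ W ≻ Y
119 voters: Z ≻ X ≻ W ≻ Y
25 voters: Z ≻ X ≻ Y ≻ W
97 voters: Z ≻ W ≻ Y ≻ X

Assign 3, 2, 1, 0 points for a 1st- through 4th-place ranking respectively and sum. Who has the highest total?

X

X: 154·1 + 295·3 + 140·2 + 218·3 + 99·3 + 119·2 + 25·2 + 97·0 = 2558
Y: 154·3 + 295·1 + 140·3 + 218·1 + 99·0 + 119·0 + 25·1 + 97·1 = 1517
W: 154·0 + 295·0 + 140·0 + 218·2 + 99·1 + 119·1 + 25·0 + 97·2 = 848
Z: 154·2 + 295·2 + 140·1 + 218·0 + 99·2 + 119·3 + 25·3 + 97·3 = 1959
X has the highest Borda score (2558).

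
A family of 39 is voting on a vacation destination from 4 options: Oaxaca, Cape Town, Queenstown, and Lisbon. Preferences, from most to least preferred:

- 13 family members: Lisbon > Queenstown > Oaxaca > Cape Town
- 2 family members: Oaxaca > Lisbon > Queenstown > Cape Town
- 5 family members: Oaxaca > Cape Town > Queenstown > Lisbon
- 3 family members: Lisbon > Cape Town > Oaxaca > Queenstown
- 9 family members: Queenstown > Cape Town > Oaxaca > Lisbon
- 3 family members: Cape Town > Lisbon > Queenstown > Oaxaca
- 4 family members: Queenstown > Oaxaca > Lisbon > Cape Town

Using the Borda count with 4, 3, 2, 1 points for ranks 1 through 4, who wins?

Queenstown

Oaxaca: 13·2 + 2·4 + 5·4 + 3·2 + 9·2 + 3·1 + 4·3 = 93
Cape Town: 13·1 + 2·1 + 5·3 + 3·3 + 9·3 + 3·4 + 4·1 = 82
Queenstown: 13·3 + 2·2 + 5·2 + 3·1 + 9·4 + 3·2 + 4·4 = 114
Lisbon: 13·4 + 2·3 + 5·1 + 3·4 + 9·1 + 3·3 + 4·2 = 101
Queenstown has the highest Borda score (114).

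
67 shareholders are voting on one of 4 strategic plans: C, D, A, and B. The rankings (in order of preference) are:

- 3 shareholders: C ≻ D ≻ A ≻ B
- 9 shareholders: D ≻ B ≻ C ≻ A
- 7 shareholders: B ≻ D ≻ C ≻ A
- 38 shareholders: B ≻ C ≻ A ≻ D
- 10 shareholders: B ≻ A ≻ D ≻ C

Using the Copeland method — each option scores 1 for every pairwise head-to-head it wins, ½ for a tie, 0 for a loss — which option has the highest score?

C: beats D and A; loses to B → score 2.
D: loses to C, A, and B → score 0.
A: beats D; loses to C and B → score 1.
B: beats C, D, and A → score 3.
B has the best pairwise record.

B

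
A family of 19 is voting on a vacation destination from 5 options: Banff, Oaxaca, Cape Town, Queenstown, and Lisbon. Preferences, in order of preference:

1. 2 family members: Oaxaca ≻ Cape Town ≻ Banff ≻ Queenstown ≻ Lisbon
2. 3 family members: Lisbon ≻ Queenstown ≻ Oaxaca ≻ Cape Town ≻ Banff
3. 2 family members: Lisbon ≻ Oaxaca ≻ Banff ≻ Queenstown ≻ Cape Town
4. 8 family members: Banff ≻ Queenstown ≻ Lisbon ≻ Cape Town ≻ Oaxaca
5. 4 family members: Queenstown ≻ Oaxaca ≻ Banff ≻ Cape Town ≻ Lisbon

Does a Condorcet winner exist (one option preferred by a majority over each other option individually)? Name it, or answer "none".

Checking pairwise contests:
Oaxaca beats Banff 11–8.
Queenstown beats Oaxaca 15–4.
Banff beats Cape Town 14–5.
Banff beats Queenstown 12–7.
Banff beats Lisbon 14–5.
Every option loses at least one head-to-head, so there is no Condorcet winner.

none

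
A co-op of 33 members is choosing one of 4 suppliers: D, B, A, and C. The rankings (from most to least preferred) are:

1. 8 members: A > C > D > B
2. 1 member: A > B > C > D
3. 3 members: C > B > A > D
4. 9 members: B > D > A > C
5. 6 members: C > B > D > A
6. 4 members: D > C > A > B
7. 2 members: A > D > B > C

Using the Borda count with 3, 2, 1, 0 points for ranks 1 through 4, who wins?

C

D: 8·1 + 1·0 + 3·0 + 9·2 + 6·1 + 4·3 + 2·2 = 48
B: 8·0 + 1·2 + 3·2 + 9·3 + 6·2 + 4·0 + 2·1 = 49
A: 8·3 + 1·3 + 3·1 + 9·1 + 6·0 + 4·1 + 2·3 = 49
C: 8·2 + 1·1 + 3·3 + 9·0 + 6·3 + 4·2 + 2·0 = 52
C has the highest Borda score (52).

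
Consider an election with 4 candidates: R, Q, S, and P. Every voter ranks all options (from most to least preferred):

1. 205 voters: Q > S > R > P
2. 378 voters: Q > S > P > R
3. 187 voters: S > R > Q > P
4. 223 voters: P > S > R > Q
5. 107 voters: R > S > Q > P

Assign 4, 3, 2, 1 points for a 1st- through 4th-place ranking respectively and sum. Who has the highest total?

S

R: 205·2 + 378·1 + 187·3 + 223·2 + 107·4 = 2223
Q: 205·4 + 378·4 + 187·2 + 223·1 + 107·2 = 3143
S: 205·3 + 378·3 + 187·4 + 223·3 + 107·3 = 3487
P: 205·1 + 378·2 + 187·1 + 223·4 + 107·1 = 2147
S has the highest Borda score (3487).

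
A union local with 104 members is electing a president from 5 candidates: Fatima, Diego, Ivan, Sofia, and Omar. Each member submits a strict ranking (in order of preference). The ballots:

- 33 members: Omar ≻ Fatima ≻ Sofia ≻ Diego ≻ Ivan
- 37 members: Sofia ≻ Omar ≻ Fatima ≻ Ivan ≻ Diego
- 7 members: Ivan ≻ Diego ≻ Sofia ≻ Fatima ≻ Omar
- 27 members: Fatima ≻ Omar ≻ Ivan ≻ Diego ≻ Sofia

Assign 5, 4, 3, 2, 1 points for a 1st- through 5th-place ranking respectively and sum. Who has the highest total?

Omar

Fatima: 33·4 + 37·3 + 7·2 + 27·5 = 392
Diego: 33·2 + 37·1 + 7·4 + 27·2 = 185
Ivan: 33·1 + 37·2 + 7·5 + 27·3 = 223
Sofia: 33·3 + 37·5 + 7·3 + 27·1 = 332
Omar: 33·5 + 37·4 + 7·1 + 27·4 = 428
Omar has the highest Borda score (428).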